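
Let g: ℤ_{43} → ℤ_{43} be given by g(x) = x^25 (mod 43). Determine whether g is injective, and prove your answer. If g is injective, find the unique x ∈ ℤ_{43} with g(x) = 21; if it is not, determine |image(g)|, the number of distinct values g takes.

11

Since 43 is prime, the nonzero elements of ℤ_{43} form a cyclic group of order 42.
As gcd(25, 42) = 1, raising to the 25th power is a bijection on this group: if u^25 ≡ v^25 then (uv^{−1})^25 = 1, and the only element of order dividing gcd(25, 42) = 1 is 1, so u = v.
With g(0) = 0 this makes g injective on all of ℤ_{43}, hence bijective (finite equal-size domain and codomain). In particular g is injective.
Since g is injective, we find the preimage of 21. The inverse of x ↦ x^25 on (ℤ_{43})^× is x ↦ x^37, because 25·37 = 925 = 22·42 + 1 ≡ 1 (mod 42) and x^{42} = 1 for x ≠ 0 (Fermat). So g⁻¹(21) = 21^37 mod 43.
Repeated squaring mod 43: 21^1 ≡ 21, 21^2 ≡ 21² = 441 ≡ 11, 21^4 ≡ 11² = 121 ≡ 35, 21^8 ≡ 35² = 1225 ≡ 21, 21^16 ≡ 21² = 441 ≡ 11, 21^32 ≡ 11² = 121 ≡ 35. Since 37 = 32 + 4 + 1, 21^37 ≡ 35·35·21: 35·35 = 1225 ≡ 21, then 21·21 = 441 ≡ 11. So 21^37 ≡ 11 (mod 43).
Hence g⁻¹(21) = 11.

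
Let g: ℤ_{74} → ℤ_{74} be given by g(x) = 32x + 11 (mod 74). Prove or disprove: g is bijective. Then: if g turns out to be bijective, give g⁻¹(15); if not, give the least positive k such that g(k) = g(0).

37

We have gcd(32, 74) = 2 > 1. Taking u = 0 and v = 37: g(0) = 11 and g(37) = 32·37 + 11 = 1195 ≡ 11 (mod 74).
So g(0) = g(37) while 0 ≠ 37, hence g is not injective, hence not bijective.
Since g is not bijective, we find the least positive k with g(k) = g(0): this means 32k ≡ 0 (mod 74), i.e. 74 ∣ 32k. Since gcd(32, 74) = 2, dividing through by 2 this holds exactly when 37 ∣ 16k, and as gcd(16, 37) = 1, exactly when 37 ∣ k.
The smallest positive such k is 37.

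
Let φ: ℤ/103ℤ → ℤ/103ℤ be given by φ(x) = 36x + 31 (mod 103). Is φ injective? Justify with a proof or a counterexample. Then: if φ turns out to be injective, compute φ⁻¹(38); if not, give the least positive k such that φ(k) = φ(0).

66

Suppose φ(s) = φ(t) in ℤ/103ℤ. Then 36s + 31 ≡ 36t + 31 (mod 103), so 36(s − t) ≡ 0 (mod 103).
Since gcd(36, 103) = 1, 36 is invertible modulo 103, thus s − t ≡ 0 (mod 103), i.e. s = t.
Hence φ is injective.
We now compute 36⁻¹ mod 103 explicitly. Euclid's algorithm: 103 = 2·36 + 31, 36 = 1·31 + 5, 31 = 6·5 + 1; back-substituting gives 1 = 83·36 − 29·103, so 36⁻¹ ≡ 83 (mod 103).
Since φ is injective, we find φ⁻¹(38): we need 36x ≡ 38 − 31 ≡ 7 (mod 103). Using 36⁻¹ = 83: x ≡ 83·7 = 581 = 5·103 + 66, so x = 66.
Check: φ(66) = 36·66 + 31 = 2407 = 23·103 + 38 ≡ 38 (mod 103).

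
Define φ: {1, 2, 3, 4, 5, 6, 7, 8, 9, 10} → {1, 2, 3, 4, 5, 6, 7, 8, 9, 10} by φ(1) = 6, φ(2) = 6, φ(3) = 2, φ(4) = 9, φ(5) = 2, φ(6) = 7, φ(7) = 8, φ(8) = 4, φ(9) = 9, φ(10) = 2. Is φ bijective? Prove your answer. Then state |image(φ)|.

φ(1) = 6 = φ(2) with 1 ≠ 2, so φ is not injective, hence not bijective.
The image of φ is {2, 4, 6, 7, 8, 9}, which has 6 elements.

6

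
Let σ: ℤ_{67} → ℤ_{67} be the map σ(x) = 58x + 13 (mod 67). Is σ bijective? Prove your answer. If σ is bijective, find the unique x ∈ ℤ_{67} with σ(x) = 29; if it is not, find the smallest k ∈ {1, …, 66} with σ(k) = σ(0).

Recall that injectivity means: for all u, v in the domain, σ(u) = σ(v) implies u = v.
Suppose σ(u) = σ(v) in ℤ_{67}. Then 58u + 13 ≡ 58v + 13 (mod 67), thus 58(u − v) ≡ 0 (mod 67).
Since gcd(58, 67) = 1, 58 is invertible modulo 67, hence u − v ≡ 0 (mod 67), i.e. u = v.
We now compute 58⁻¹ mod 67 explicitly. Euclid's algorithm: 67 = 1·58 + 9, 58 = 6·9 + 4, 9 = 2·4 + 1; back-substituting gives 1 = 52·58 − 45·67, so 58⁻¹ ≡ 52 (mod 67).
For any y ∈ ℤ_{67}, x = 52(y − 13) mod 67 satisfies σ(x) = 58·52(y − 13) + 13 ≡ y (since 58·52 ≡ 1 mod 67). So every y has a preimage.
Thus σ is bijective.
Since σ is bijective, we find σ⁻¹(29): we need 58x ≡ 29 − 13 ≡ 16 (mod 67). Using 58⁻¹ = 52: x ≡ 52·16 = 832 = 12·67 + 28, so x = 28.
Check: σ(28) = 58·28 + 13 = 1637 = 24·67 + 29 ≡ 29 (mod 67).

28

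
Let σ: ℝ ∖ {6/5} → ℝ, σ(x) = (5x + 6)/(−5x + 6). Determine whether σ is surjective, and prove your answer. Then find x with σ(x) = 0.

-6/5

If σ(x) = −1, cross-multiplying gives −5(5x + 6) = 5(−5x + 6), which simplifies to −30 = 30 — false.  So −1 has no preimage and σ is not surjective.
Solving σ(x) = 0: cross-multiplying gives 5x + 6 = 0(−5x + 6), which rearranges to 5x = −6, so x = −6/5.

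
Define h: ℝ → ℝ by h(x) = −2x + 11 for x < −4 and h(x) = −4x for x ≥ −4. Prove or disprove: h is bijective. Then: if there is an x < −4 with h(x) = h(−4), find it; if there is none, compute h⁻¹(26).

-15/2

Both pieces are strictly decreasing (slopes −2 and −4), so each is injective on its own interval.
The left piece maps (−∞, −4) onto (19, ∞); the right piece maps [−4, ∞) onto (−∞, 16].
The images leave a gap (19 has no preimage), so h is not surjective, hence not bijective.
Because the two images are disjoint, no x < −4 has h(x) = h(−4), so we compute h⁻¹(26): 26 lies in (19, ∞), so solve −2x + 11 = 26: x = (26 − 11)/(−2) = −15/2.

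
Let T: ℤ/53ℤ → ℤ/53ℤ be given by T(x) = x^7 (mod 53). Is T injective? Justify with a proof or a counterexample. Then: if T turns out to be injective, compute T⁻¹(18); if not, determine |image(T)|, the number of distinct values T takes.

Since 53 is prime, the nonzero elements of ℤ/53ℤ form a cyclic group of order 52.
As gcd(7, 52) = 1, raising to the 7th power is a bijection on this group: if x_1^7 ≡ x_2^7 then (x_1x_2^{−1})^7 = 1, and the only element of order dividing gcd(7, 52) = 1 is 1, so x_1 = x_2.
With T(0) = 0 this makes T injective on all of ℤ/53ℤ, hence bijective (finite equal-size domain and codomain). In particular T is injective.
Since T is injective, we find the preimage of 18. The inverse of x ↦ x^7 on (ℤ/53ℤ)^× is x ↦ x^15, because 7·15 = 105 = 2·52 + 1 ≡ 1 (mod 52) and x^{52} = 1 for x ≠ 0 (Fermat). So T⁻¹(18) = 18^15 mod 53.
Repeated squaring mod 53: 18^1 ≡ 18, 18^2 ≡ 18² = 324 ≡ 6, 18^4 ≡ 6² = 36, 18^8 ≡ 36² = 1296 ≡ 24. Since 15 = 8 + 4 + 2 + 1, 18^15 ≡ 24·36·6·18: 24·36 = 864 ≡ 16, then 16·6 = 96 ≡ 43, then 43·18 = 774 ≡ 32. So 18^15 ≡ 32 (mod 53).
Hence T⁻¹(18) = 32.

32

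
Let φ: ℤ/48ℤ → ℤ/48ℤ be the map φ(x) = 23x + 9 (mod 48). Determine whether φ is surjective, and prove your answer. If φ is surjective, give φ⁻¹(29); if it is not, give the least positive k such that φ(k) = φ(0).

Recall that surjectivity means every element of the codomain has a preimage under φ.
Since gcd(23, 48) = 1, 23 is invertible modulo 48. Euclid's algorithm: 48 = 2·23 + 2, 23 = 11·2 + 1; back-substituting gives 1 = 23·23 − 11·48, so 23⁻¹ ≡ 23 (mod 48).
Then y ↦ 23(y − 9) is a two-sided inverse to φ, so every y ∈ ℤ/48ℤ has a preimage.
So φ is surjective.
Since φ is surjective, we compute φ⁻¹(29): solve 23x + 9 ≡ 29 (mod 48), i.e. 23x ≡ 20 (mod 48).
Multiplying by 23⁻¹ = 23 gives x ≡ 23·20 = 460 = 9·48 + 28 ≡ 28 (mod 48).
Check: φ(28) = 23·28 + 9 = 653 = 13·48 + 29 ≡ 29 (mod 48).

28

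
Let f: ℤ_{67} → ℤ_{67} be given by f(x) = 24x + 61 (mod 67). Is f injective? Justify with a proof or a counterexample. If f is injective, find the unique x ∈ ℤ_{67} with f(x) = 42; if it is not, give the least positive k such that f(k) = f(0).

2

Recall that f is injective when f(a) = f(b) forces a = b.
If f(a) = f(b), then 24a ≡ 24b (mod 67). Because gcd(24, 67) = 1, we may cancel 24 to get a ≡ b (mod 67).
So f is injective.
We now compute 24⁻¹ mod 67 explicitly. Euclid's algorithm: 67 = 2·24 + 19, 24 = 1·19 + 5, 19 = 3·5 + 4, 5 = 1·4 + 1; back-substituting gives 1 = 14·24 − 5·67, so 24⁻¹ ≡ 14 (mod 67).
Since f is injective, we compute f⁻¹(42): solve 24x + 61 ≡ 42 (mod 67), i.e. 24x ≡ 48 (mod 67).
Multiplying by 24⁻¹ = 14 gives x ≡ 14·48 = 672 = 10·67 + 2 ≡ 2 (mod 67).
Check: f(2) = 24·2 + 61 = 109 = 1·67 + 42 ≡ 42 (mod 67).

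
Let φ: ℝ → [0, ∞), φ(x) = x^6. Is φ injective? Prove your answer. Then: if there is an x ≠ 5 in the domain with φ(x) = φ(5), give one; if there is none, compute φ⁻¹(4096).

-5

φ(5) = 15625 = (−5)^6 = φ(−5) (since 6 is even), with 5 ≠ −5. So φ is not injective.
For the follow-up, such an x exists: taking x = −5 ∈ ℝ gives φ(−5) = 15625 = φ(5) with −5 ≠ 5.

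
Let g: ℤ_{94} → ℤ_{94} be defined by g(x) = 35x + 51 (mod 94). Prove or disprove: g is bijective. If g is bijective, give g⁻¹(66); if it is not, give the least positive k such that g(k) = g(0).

81

Suppose g(s) = g(t) in ℤ_{94}. Then 35s + 51 ≡ 35t + 51 (mod 94), hence 35(s − t) ≡ 0 (mod 94).
Since gcd(35, 94) = 1, 35 is invertible modulo 94, therefore s − t ≡ 0 (mod 94), i.e. s = t.
We now compute 35⁻¹ mod 94 explicitly. Euclid's algorithm: 94 = 2·35 + 24, 35 = 1·24 + 11, 24 = 2·11 + 2, 11 = 5·2 + 1; back-substituting gives 1 = 43·35 − 16·94, so 35⁻¹ ≡ 43 (mod 94).
Then y ↦ 43(y − 51) is a two-sided inverse to g, so every y ∈ ℤ_{94} has a preimage.
So g is bijective.
Since g is bijective, we find g⁻¹(66): we need 35x ≡ 66 − 51 ≡ 15 (mod 94). Using 35⁻¹ = 43: x ≡ 43·15 = 645 = 6·94 + 81, so x = 81.
Check: g(81) = 35·81 + 51 = 2886 = 30·94 + 66 ≡ 66 (mod 94).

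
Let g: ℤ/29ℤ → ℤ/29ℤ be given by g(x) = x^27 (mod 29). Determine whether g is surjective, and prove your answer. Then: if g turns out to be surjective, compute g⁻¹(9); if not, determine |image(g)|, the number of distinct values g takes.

Since 29 is prime, the nonzero elements of ℤ/29ℤ form a cyclic group of order 28.
As gcd(27, 28) = 1, raising to the 27th power is a bijection on this group: if x_1^27 ≡ x_2^27 then (x_1x_2^{−1})^27 = 1, and the only element of order dividing gcd(27, 28) = 1 is 1, so x_1 = x_2.
With g(0) = 0 this makes g injective on all of ℤ/29ℤ, hence bijective (finite equal-size domain and codomain). In particular g is surjective.
Since g is surjective, we find the preimage of 9. The inverse of x ↦ x^27 on (ℤ/29ℤ)^× is x ↦ x^27, because 27·27 = 729 = 26·28 + 1 ≡ 1 (mod 28) and x^{28} = 1 for x ≠ 0 (Fermat). So g⁻¹(9) = 9^27 mod 29.
Repeated squaring mod 29: 9^1 ≡ 9, 9^2 ≡ 9² = 81 ≡ 23, 9^4 ≡ 23² = 529 ≡ 7, 9^8 ≡ 7² = 49 ≡ 20, 9^16 ≡ 20² = 400 ≡ 23. Since 27 = 16 + 8 + 2 + 1, 9^27 ≡ 23·20·23·9: 23·20 = 460 ≡ 25, then 25·23 = 575 ≡ 24, then 24·9 = 216 ≡ 13. So 9^27 ≡ 13 (mod 29).
Hence g⁻¹(9) = 13.

13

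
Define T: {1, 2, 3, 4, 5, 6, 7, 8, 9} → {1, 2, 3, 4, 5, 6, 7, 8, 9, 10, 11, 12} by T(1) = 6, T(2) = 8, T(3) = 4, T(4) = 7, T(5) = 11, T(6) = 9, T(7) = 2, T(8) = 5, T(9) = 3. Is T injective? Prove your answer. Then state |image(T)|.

The values T(1), …, T(9) are 6, 8, 4, 7, 11, 9, 2, 5, 3 — all distinct.
So T(s) = T(t) only when s = t, and T is injective.
The image of T is {2, 3, 4, 5, 6, 7, 8, 9, 11}, which has 9 elements.

9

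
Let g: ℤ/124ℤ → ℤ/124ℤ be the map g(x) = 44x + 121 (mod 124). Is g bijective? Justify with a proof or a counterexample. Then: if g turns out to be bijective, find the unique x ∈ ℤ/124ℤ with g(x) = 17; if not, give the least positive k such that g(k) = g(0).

Recall: injectivity means: for all u, v in the domain, g(u) = g(v) implies u = v.
We have gcd(44, 124) = 4 > 1. Taking u = 0 and v = 31: g(0) = 121 and g(31) = 44·31 + 121 = 1485 ≡ 121 (mod 124).
So g(0) = g(31) while 0 ≠ 31, so g is not injective, hence not bijective.
Since g is not bijective, we find the least positive k with g(k) = g(0): this means 44k ≡ 0 (mod 124), i.e. 124 ∣ 44k. Since gcd(44, 124) = 4, dividing through by 4 this holds exactly when 31 ∣ 11k, and as gcd(11, 31) = 1, exactly when 31 ∣ k.
The smallest positive such k is 31.

31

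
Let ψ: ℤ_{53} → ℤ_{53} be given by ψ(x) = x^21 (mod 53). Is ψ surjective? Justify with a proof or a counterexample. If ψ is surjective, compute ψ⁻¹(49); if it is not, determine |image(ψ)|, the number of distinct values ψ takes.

Since 53 is prime, the nonzero elements of ℤ_{53} form a cyclic group of order 52.
As gcd(21, 52) = 1, raising to the 21st power is a bijection on this group: if s^21 ≡ t^21 then (st^{−1})^21 = 1, and the only element of order dividing gcd(21, 52) = 1 is 1, so s = t.
With ψ(0) = 0 this makes ψ injective on all of ℤ_{53}, hence bijective (finite equal-size domain and codomain). In particular ψ is surjective.
Since ψ is surjective, we find the preimage of 49. The inverse of x ↦ x^21 on (ℤ_{53})^× is x ↦ x^5, because 21·5 = 105 = 2·52 + 1 ≡ 1 (mod 52) and x^{52} = 1 for x ≠ 0 (Fermat). So ψ⁻¹(49) = 49^5 mod 53.
Repeated squaring mod 53: 49^1 ≡ 49, 49^2 ≡ 49² = 2401 ≡ 16, 49^4 ≡ 16² = 256 ≡ 44. Since 5 = 4 + 1, 49^5 ≡ 44·49: 44·49 = 2156 ≡ 36. So 49^5 ≡ 36 (mod 53).
Hence ψ⁻¹(49) = 36.

36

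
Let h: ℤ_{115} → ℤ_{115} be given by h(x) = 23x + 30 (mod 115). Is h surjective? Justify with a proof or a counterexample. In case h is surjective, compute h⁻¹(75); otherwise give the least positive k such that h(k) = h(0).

5

Since gcd(23, 115) = 23, we have 23x ≡ 0 (mod 23) for all x, so h(x) ≡ 7 (mod 23).
But 0 ≢ 7 (mod 23), so 0 ∈ ℤ_{115} has no preimage. Hence h is not surjective.
Since h is not surjective, we find the least positive k with h(k) = h(0): this means 23k ≡ 0 (mod 115), i.e. 115 ∣ 23k. Since gcd(23, 115) = 23, dividing through by 23 this holds exactly when 5 ∣ k.
The smallest positive such k is 5.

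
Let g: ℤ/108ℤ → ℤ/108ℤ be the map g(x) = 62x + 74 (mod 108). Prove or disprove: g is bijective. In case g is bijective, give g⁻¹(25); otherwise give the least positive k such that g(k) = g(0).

We have gcd(62, 108) = 2 > 1. Taking a = 0 and b = 54: g(0) = 74 and g(54) = 62·54 + 74 = 3422 ≡ 74 (mod 108).
So g(0) = g(54) while 0 ≠ 54, therefore g is not injective, hence not bijective.
Since g is not bijective, we find the least positive k with g(k) = g(0): this means 62k ≡ 0 (mod 108), i.e. 108 ∣ 62k. Since gcd(62, 108) = 2, dividing through by 2 this holds exactly when 54 ∣ 31k, and as gcd(31, 54) = 1, exactly when 54 ∣ k.
The smallest positive such k is 54.

54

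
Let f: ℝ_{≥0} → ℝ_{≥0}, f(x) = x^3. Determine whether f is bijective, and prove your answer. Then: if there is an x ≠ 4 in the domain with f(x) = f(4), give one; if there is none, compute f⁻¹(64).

On ℝ_{≥0}, x ↦ x^3 is strictly increasing (injective) and for any y ∈ ℝ_{≥0} the 3rd root y^{1/3} lies in ℝ_{≥0} (surjective). So f is bijective.
Since x ↦ x^3 is strictly increasing on ℝ_{≥0}, it is injective there, so no x ≠ 4 in the domain has f(x) = f(4). We therefore compute f⁻¹(64) = 64^{1/3} = 4 (indeed 4^3 = 64).

4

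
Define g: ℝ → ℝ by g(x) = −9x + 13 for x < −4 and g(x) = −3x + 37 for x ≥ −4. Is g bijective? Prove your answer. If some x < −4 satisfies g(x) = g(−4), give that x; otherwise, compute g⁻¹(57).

Both pieces are strictly decreasing (slopes −9 and −3), so each is injective on its own interval.
The left piece maps (−∞, −4) onto (49, ∞); the right piece maps [−4, ∞) onto (−∞, 49].
Since 49 = 49, the images partition ℝ: g is injective and surjective, hence bijective.
Because the two images are disjoint, no x < −4 has g(x) = g(−4), so we compute g⁻¹(57): 57 lies in (49, ∞), so solve −9x + 13 = 57: x = (57 − 13)/(−9) = −44/9.

-44/9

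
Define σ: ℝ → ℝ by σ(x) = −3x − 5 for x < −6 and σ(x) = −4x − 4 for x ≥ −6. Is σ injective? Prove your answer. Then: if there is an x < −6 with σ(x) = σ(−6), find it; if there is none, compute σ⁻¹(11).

Both pieces are strictly decreasing (slopes −3 and −4), so each is injective on its own interval.
The left piece maps (−∞, −6) onto (13, ∞); the right piece maps [−6, ∞) onto (−∞, 20].
These images overlap. In particular σ(−6) = 20 (right piece), and solving −3x − 5 = 20 on the left piece gives x = −25/3 < −6.
So σ(−25/3) = σ(−6) with −25/3 ≠ −6, and σ is not injective. This x = −25/3 is the requested value below −6.

-25/3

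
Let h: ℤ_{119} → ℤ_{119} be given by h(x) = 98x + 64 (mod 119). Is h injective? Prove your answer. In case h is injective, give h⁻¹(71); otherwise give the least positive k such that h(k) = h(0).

17

We have gcd(98, 119) = 7 > 1. Taking u = 0 and v = 17: h(0) = 64 and h(17) = 98·17 + 64 = 1730 ≡ 64 (mod 119).
So h(0) = h(17) while 0 ≠ 17, so h is not injective.
Since h is not injective, we find the least positive k with h(k) = h(0): this means 98k ≡ 0 (mod 119), i.e. 119 ∣ 98k. Since gcd(98, 119) = 7, dividing through by 7 this holds exactly when 17 ∣ 14k, and as gcd(14, 17) = 1, exactly when 17 ∣ k.
The smallest positive such k is 17.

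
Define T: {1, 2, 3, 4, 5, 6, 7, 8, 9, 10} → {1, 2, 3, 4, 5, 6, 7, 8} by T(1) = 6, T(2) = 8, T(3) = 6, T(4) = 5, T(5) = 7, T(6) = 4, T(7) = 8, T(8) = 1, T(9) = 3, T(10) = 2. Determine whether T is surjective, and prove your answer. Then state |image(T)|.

8

Every element of the codomain has a preimage: 1 = T(8), 2 = T(10), 3 = T(9), 4 = T(6), 5 = T(4), 6 = T(1), 7 = T(5), 8 = T(2).
Therefore T is surjective.
The image of T is {1, 2, 3, 4, 5, 6, 7, 8}, which has 8 elements.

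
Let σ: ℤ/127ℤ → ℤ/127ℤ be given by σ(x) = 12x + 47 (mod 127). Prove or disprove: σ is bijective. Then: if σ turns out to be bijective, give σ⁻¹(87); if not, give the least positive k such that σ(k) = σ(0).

88

Recall: injectivity means: for all x_1, x_2 in the domain, σ(x_1) = σ(x_2) implies x_1 = x_2.
Suppose σ(x_1) = σ(x_2) in ℤ/127ℤ. Then 12x_1 + 47 ≡ 12x_2 + 47 (mod 127), therefore 12(x_1 − x_2) ≡ 0 (mod 127).
Since gcd(12, 127) = 1, 12 is invertible modulo 127, therefore x_1 − x_2 ≡ 0 (mod 127), i.e. x_1 = x_2.
We now compute 12⁻¹ mod 127 explicitly. Euclid's algorithm: 127 = 10·12 + 7, 12 = 1·7 + 5, 7 = 1·5 + 2, 5 = 2·2 + 1; back-substituting gives 1 = 53·12 − 5·127, so 12⁻¹ ≡ 53 (mod 127).
Then y ↦ 53(y − 47) is a two-sided inverse to σ, so every y ∈ ℤ/127ℤ has a preimage.
So σ is bijective.
Since σ is bijective, we compute σ⁻¹(87): solve 12x + 47 ≡ 87 (mod 127), i.e. 12x ≡ 40 (mod 127).
Multiplying by 12⁻¹ = 53 gives x ≡ 53·40 = 2120 = 16·127 + 88 ≡ 88 (mod 127).
Check: σ(88) = 12·88 + 47 = 1103 = 8·127 + 87 ≡ 87 (mod 127).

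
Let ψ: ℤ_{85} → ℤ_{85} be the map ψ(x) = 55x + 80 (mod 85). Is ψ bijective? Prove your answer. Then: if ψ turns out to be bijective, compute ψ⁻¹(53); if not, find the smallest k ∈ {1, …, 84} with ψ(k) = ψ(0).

17

We have gcd(55, 85) = 5 > 1. Taking x_1 = 0 and x_2 = 17: ψ(0) = 80 and ψ(17) = 55·17 + 80 = 1015 ≡ 80 (mod 85).
So ψ(0) = ψ(17) while 0 ≠ 17, so ψ is not injective, hence not bijective.
Since ψ is not bijective, we find the least positive k with ψ(k) = ψ(0): this means 55k ≡ 0 (mod 85), i.e. 85 ∣ 55k. Since gcd(55, 85) = 5, dividing through by 5 this holds exactly when 17 ∣ 11k, and as gcd(11, 17) = 1, exactly when 17 ∣ k.
The smallest positive such k is 17.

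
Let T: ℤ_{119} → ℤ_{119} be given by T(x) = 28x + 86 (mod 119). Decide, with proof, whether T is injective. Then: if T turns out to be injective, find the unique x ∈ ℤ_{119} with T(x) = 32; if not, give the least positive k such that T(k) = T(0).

17

We have gcd(28, 119) = 7 > 1. Taking x_1 = 0 and x_2 = 17: T(0) = 86 and T(17) = 28·17 + 86 = 562 ≡ 86 (mod 119).
So T(0) = T(17) while 0 ≠ 17, therefore T is not injective.
Since T is not injective, we find the least positive k with T(k) = T(0): this means 28k ≡ 0 (mod 119), i.e. 119 ∣ 28k. Since gcd(28, 119) = 7, dividing through by 7 this holds exactly when 17 ∣ 4k, and as gcd(4, 17) = 1, exactly when 17 ∣ k.
The smallest positive such k is 17.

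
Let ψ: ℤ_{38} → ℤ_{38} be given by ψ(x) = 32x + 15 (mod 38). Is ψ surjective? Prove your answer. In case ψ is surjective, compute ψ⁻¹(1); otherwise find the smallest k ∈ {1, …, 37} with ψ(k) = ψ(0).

19

Recall: ψ is surjective if every y in the codomain equals ψ(x) for some x in the domain.
Since gcd(32, 38) = 2, we have 32x ≡ 0 (mod 2) for all x, so ψ(x) ≡ 1 (mod 2).
But 0 ≢ 1 (mod 2), so 0 ∈ ℤ_{38} has no preimage. So ψ is not surjective.
Since ψ is not surjective, we find the least positive k with ψ(k) = ψ(0): this means 32k ≡ 0 (mod 38), i.e. 38 ∣ 32k. Since gcd(32, 38) = 2, dividing through by 2 this holds exactly when 19 ∣ 16k, and as gcd(16, 19) = 1, exactly when 19 ∣ k.
The smallest positive such k is 19.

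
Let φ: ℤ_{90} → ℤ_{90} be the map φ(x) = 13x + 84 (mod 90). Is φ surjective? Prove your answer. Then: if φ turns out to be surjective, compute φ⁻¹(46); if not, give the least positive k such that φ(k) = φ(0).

Since gcd(13, 90) = 1, 13 is invertible modulo 90. Euclid's algorithm: 90 = 6·13 + 12, 13 = 1·12 + 1; back-substituting gives 1 = 7·13 − 1·90, so 13⁻¹ ≡ 7 (mod 90).
Then y ↦ 7(y − 84) is a two-sided inverse to φ, so every y ∈ ℤ_{90} has a preimage.
So φ is surjective.
Since φ is surjective, we find φ⁻¹(46): we need 13x ≡ 46 − 84 ≡ 52 (mod 90). Using 13⁻¹ = 7: x ≡ 7·52 = 364 = 4·90 + 4, so x = 4.
Check: φ(4) = 13·4 + 84 = 136 = 1·90 + 46 ≡ 46 (mod 90).

4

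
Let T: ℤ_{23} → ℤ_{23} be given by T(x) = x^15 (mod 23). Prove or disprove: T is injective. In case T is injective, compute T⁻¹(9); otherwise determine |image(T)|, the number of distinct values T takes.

Since 23 is prime, the nonzero elements of ℤ_{23} form a cyclic group of order 22.
As gcd(15, 22) = 1, raising to the 15th power is a bijection on this group: if u^15 ≡ v^15 then (uv^{−1})^15 = 1, and the only element of order dividing gcd(15, 22) = 1 is 1, so u = v.
With T(0) = 0 this makes T injective on all of ℤ_{23}, hence bijective (finite equal-size domain and codomain). In particular T is injective.
Since T is injective, we find the preimage of 9. The inverse of x ↦ x^15 on (ℤ_{23})^× is x ↦ x^3, because 15·3 = 45 = 2·22 + 1 ≡ 1 (mod 22) and x^{22} = 1 for x ≠ 0 (Fermat). So T⁻¹(9) = 9^3 mod 23.
Repeated squaring mod 23: 9^1 ≡ 9, 9^2 ≡ 9² = 81 ≡ 12. Since 3 = 2 + 1, 9^3 ≡ 12·9: 12·9 = 108 ≡ 16. So 9^3 ≡ 16 (mod 23).
Hence T⁻¹(9) = 16.

16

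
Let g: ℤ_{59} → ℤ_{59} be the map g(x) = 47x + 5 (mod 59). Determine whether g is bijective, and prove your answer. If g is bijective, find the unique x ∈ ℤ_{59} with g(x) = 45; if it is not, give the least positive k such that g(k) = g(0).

Recall that g is injective when g(u) = g(v) forces u = v.
Suppose g(u) = g(v) in ℤ_{59}. Then 47u + 5 ≡ 47v + 5 (mod 59), so 47(u − v) ≡ 0 (mod 59).
Since gcd(47, 59) = 1, 47 is invertible modulo 59, therefore u − v ≡ 0 (mod 59), i.e. u = v.
We now compute 47⁻¹ mod 59 explicitly. Euclid's algorithm: 59 = 1·47 + 12, 47 = 3·12 + 11, 12 = 1·11 + 1; back-substituting gives 1 = 54·47 − 43·59, so 47⁻¹ ≡ 54 (mod 59).
For any y ∈ ℤ_{59}, x = 54(y − 5) mod 59 satisfies g(x) = 47·54(y − 5) + 5 ≡ y (since 47·54 ≡ 1 mod 59). So every y has a preimage.
Therefore g is bijective.
Since g is bijective, we find g⁻¹(45): we need 47x ≡ 45 − 5 ≡ 40 (mod 59). Using 47⁻¹ = 54: x ≡ 54·40 = 2160 = 36·59 + 36, so x = 36.
Check: g(36) = 47·36 + 5 = 1697 = 28·59 + 45 ≡ 45 (mod 59).

36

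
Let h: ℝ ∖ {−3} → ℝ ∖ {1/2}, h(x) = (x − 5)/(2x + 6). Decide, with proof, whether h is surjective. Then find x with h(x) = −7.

For any y ≠ 1/2, solving y(2x + 6) = x − 5 for x gives a well-defined x ≠ −3. So h is surjective.
Solving h(x) = −7: cross-multiplying gives x − 5 = −7(2x + 6), which rearranges to 15x = −37, so x = −37/15.

-37/15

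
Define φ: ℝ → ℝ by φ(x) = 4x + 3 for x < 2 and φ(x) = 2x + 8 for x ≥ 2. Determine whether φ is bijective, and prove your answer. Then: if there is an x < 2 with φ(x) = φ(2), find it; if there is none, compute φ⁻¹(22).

Both pieces are strictly increasing (slopes 4 and 2), so each is injective on its own interval.
The left piece maps (−∞, 2) onto (−∞, 11); the right piece maps [2, ∞) onto [12, ∞).
The images leave a gap (11 has no preimage), so φ is not surjective, hence not bijective.
Because the two images are disjoint, no x < 2 has φ(x) = φ(2), so we compute φ⁻¹(22): 22 lies in [12, ∞), so solve 2x + 8 = 22: x = (22 − 8)/2 = 7.

7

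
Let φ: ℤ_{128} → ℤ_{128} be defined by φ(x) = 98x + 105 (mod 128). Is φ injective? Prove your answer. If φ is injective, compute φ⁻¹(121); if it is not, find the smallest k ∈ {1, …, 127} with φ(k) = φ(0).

64

We have gcd(98, 128) = 2 > 1. Taking s = 0 and t = 64: φ(0) = 105 and φ(64) = 98·64 + 105 = 6377 ≡ 105 (mod 128).
So φ(0) = φ(64) while 0 ≠ 64, hence φ is not injective.
Since φ is not injective, we find the least positive k with φ(k) = φ(0): this means 98k ≡ 0 (mod 128), i.e. 128 ∣ 98k. Since gcd(98, 128) = 2, dividing through by 2 this holds exactly when 64 ∣ 49k, and as gcd(49, 64) = 1, exactly when 64 ∣ k.
The smallest positive such k is 64.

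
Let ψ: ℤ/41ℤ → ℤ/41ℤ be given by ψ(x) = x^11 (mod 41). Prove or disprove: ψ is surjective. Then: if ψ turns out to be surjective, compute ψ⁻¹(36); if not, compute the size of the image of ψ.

5

Since 41 is prime, the nonzero elements of ℤ/41ℤ form a cyclic group of order 40.
As gcd(11, 40) = 1, raising to the 11th power is a bijection on this group: if x_1^11 ≡ x_2^11 then (x_1x_2^{−1})^11 = 1, and the only element of order dividing gcd(11, 40) = 1 is 1, so x_1 = x_2.
With ψ(0) = 0 this makes ψ injective on all of ℤ/41ℤ, hence bijective (finite equal-size domain and codomain). In particular ψ is surjective.
Since ψ is surjective, we find the preimage of 36. The inverse of x ↦ x^11 on (ℤ/41ℤ)^× is x ↦ x^11, because 11·11 = 121 = 3·40 + 1 ≡ 1 (mod 40) and x^{40} = 1 for x ≠ 0 (Fermat). So ψ⁻¹(36) = 36^11 mod 41.
Repeated squaring mod 41: 36^1 ≡ 36, 36^2 ≡ 36² = 1296 ≡ 25, 36^4 ≡ 25² = 625 ≡ 10, 36^8 ≡ 10² = 100 ≡ 18. Since 11 = 8 + 2 + 1, 36^11 ≡ 18·25·36: 18·25 = 450 ≡ 40, then 40·36 = 1440 ≡ 5. So 36^11 ≡ 5 (mod 41).
Hence ψ⁻¹(36) = 5.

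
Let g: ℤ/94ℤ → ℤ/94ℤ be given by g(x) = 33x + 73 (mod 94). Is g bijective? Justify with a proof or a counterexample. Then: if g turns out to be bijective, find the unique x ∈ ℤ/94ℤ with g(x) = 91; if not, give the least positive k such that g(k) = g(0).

86

By definition, g is injective if g(x_1) = g(x_2) implies x_1 = x_2.
If g(x_1) = g(x_2), then 33x_1 ≡ 33x_2 (mod 94). Because gcd(33, 94) = 1, we may cancel 33 to get x_1 ≡ x_2 (mod 94).
We now compute 33⁻¹ mod 94 explicitly. Euclid's algorithm: 94 = 2·33 + 28, 33 = 1·28 + 5, 28 = 5·5 + 3, 5 = 1·3 + 2, 3 = 1·2 + 1; back-substituting gives 1 = 57·33 − 20·94, so 33⁻¹ ≡ 57 (mod 94).
For any y ∈ ℤ/94ℤ, x = 57(y − 73) mod 94 satisfies g(x) = 33·57(y − 73) + 73 ≡ y (since 33·57 ≡ 1 mod 94). So every y has a preimage.
So g is bijective.
Since g is bijective, we find g⁻¹(91): we need 33x ≡ 91 − 73 ≡ 18 (mod 94). Using 33⁻¹ = 57: x ≡ 57·18 = 1026 = 10·94 + 86, so x = 86.
Check: g(86) = 33·86 + 73 = 2911 = 30·94 + 91 ≡ 91 (mod 94).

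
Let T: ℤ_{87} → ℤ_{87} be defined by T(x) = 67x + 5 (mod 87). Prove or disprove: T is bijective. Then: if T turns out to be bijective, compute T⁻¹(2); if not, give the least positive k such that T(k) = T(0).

48

If T(x_1) = T(x_2), then 67x_1 ≡ 67x_2 (mod 87). Because gcd(67, 87) = 1, we may cancel 67 to get x_1 ≡ x_2 (mod 87).
We now compute 67⁻¹ mod 87 explicitly. Euclid's algorithm: 87 = 1·67 + 20, 67 = 3·20 + 7, 20 = 2·7 + 6, 7 = 1·6 + 1; back-substituting gives 1 = 13·67 − 10·87, so 67⁻¹ ≡ 13 (mod 87).
Then y ↦ 13(y − 5) is a two-sided inverse to T, so every y ∈ ℤ_{87} has a preimage.
So T is bijective.
Since T is bijective, we compute T⁻¹(2): solve 67x + 5 ≡ 2 (mod 87), i.e. 67x ≡ 84 (mod 87).
Multiplying by 67⁻¹ = 13 gives x ≡ 13·84 = 1092 = 12·87 + 48 ≡ 48 (mod 87).
Check: T(48) = 67·48 + 5 = 3221 = 37·87 + 2 ≡ 2 (mod 87).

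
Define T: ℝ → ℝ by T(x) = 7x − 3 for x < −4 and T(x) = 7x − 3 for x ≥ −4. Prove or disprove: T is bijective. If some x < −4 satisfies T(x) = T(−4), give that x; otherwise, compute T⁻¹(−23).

-20/7

Both pieces are strictly increasing (slopes 7 and 7), so each is injective on its own interval.
The left piece maps (−∞, −4) onto (−∞, −31); the right piece maps [−4, ∞) onto [−31, ∞).
Since −31 = −31, the images partition ℝ: T is injective and surjective, hence bijective.
Because the two images are disjoint, no x < −4 has T(x) = T(−4), so we compute T⁻¹(−23): −23 lies in [−31, ∞), so solve 7x − 3 = −23: x = (−23 + 3)/7 = −20/7.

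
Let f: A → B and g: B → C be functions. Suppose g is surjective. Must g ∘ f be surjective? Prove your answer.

not surjective

No. Take A = {0}, B = C = {0, 1, 2, 3, 4, 5}, f(0) = 0, and g = identity (surjective).
Then (g ∘ f)(0) = 0, and 5 ∈ C has no preimage under g ∘ f, so g ∘ f is not surjective.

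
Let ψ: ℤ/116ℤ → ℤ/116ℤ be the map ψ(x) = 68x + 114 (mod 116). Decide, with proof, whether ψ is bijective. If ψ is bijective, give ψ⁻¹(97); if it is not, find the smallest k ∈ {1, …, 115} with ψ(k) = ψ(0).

29

We have gcd(68, 116) = 4 > 1. Taking a = 0 and b = 29: ψ(0) = 114 and ψ(29) = 68·29 + 114 = 2086 ≡ 114 (mod 116).
So ψ(0) = ψ(29) while 0 ≠ 29, so ψ is not injective, hence not bijective.
Since ψ is not bijective, we find the least positive k with ψ(k) = ψ(0): this means 68k ≡ 0 (mod 116), i.e. 116 ∣ 68k. Since gcd(68, 116) = 4, dividing through by 4 this holds exactly when 29 ∣ 17k, and as gcd(17, 29) = 1, exactly when 29 ∣ k.
The smallest positive such k is 29.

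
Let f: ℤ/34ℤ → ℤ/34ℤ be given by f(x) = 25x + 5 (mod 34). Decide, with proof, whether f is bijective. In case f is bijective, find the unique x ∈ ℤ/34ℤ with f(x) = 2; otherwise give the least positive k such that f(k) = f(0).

23

Recall: injectivity means: for all s, t in the domain, f(s) = f(t) implies s = t.
Suppose f(s) = f(t) in ℤ/34ℤ. Then 25s + 5 ≡ 25t + 5 (mod 34), hence 25(s − t) ≡ 0 (mod 34).
Since gcd(25, 34) = 1, 25 is invertible modulo 34, thus s − t ≡ 0 (mod 34), i.e. s = t.
We now compute 25⁻¹ mod 34 explicitly. Euclid's algorithm: 34 = 1·25 + 9, 25 = 2·9 + 7, 9 = 1·7 + 2, 7 = 3·2 + 1; back-substituting gives 1 = 15·25 − 11·34, so 25⁻¹ ≡ 15 (mod 34).
Then y ↦ 15(y − 5) is a two-sided inverse to f, so every y ∈ ℤ/34ℤ has a preimage.
Hence f is bijective.
Since f is bijective, we compute f⁻¹(2): solve 25x + 5 ≡ 2 (mod 34), i.e. 25x ≡ 31 (mod 34).
Multiplying by 25⁻¹ = 15 gives x ≡ 15·31 = 465 = 13·34 + 23 ≡ 23 (mod 34).
Check: f(23) = 25·23 + 5 = 580 = 17·34 + 2 ≡ 2 (mod 34).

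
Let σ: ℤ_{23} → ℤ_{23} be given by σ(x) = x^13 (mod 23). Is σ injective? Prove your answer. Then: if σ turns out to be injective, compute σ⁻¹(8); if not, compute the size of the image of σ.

13

Since 23 is prime, the nonzero elements of ℤ_{23} form a cyclic group of order 22.
As gcd(13, 22) = 1, raising to the 13th power is a bijection on this group: if s^13 ≡ t^13 then (st^{−1})^13 = 1, and the only element of order dividing gcd(13, 22) = 1 is 1, so s = t.
With σ(0) = 0 this makes σ injective on all of ℤ_{23}, hence bijective (finite equal-size domain and codomain). In particular σ is injective.
Since σ is injective, we find the preimage of 8. The inverse of x ↦ x^13 on (ℤ_{23})^× is x ↦ x^17, because 13·17 = 221 = 10·22 + 1 ≡ 1 (mod 22) and x^{22} = 1 for x ≠ 0 (Fermat). So σ⁻¹(8) = 8^17 mod 23.
Repeated squaring mod 23: 8^1 ≡ 8, 8^2 ≡ 8² = 64 ≡ 18, 8^4 ≡ 18² = 324 ≡ 2, 8^8 ≡ 2² = 4, 8^16 ≡ 4² = 16. Since 17 = 16 + 1, 8^17 ≡ 16·8: 16·8 = 128 ≡ 13. So 8^17 ≡ 13 (mod 23).
Hence σ⁻¹(8) = 13.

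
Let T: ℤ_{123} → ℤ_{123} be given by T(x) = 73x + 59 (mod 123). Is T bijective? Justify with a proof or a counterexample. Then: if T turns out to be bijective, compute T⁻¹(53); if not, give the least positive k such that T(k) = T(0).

By definition, injectivity means: for all u, v in the domain, T(u) = T(v) implies u = v.
Suppose T(u) = T(v) in ℤ_{123}. Then 73u + 59 ≡ 73v + 59 (mod 123), so 73(u − v) ≡ 0 (mod 123).
Since gcd(73, 123) = 1, 73 is invertible modulo 123, hence u − v ≡ 0 (mod 123), i.e. u = v.
We now compute 73⁻¹ mod 123 explicitly. Euclid's algorithm: 123 = 1·73 + 50, 73 = 1·50 + 23, 50 = 2·23 + 4, 23 = 5·4 + 3, 4 = 1·3 + 1; back-substituting gives 1 = 91·73 − 54·123, so 73⁻¹ ≡ 91 (mod 123).
For any y ∈ ℤ_{123}, x = 91(y − 59) mod 123 satisfies T(x) = 73·91(y − 59) + 59 ≡ y (since 73·91 ≡ 1 mod 123). So every y has a preimage.
Hence T is bijective.
Since T is bijective, we find T⁻¹(53): we need 73x ≡ 53 − 59 ≡ 117 (mod 123). Using 73⁻¹ = 91: x ≡ 91·117 = 10647 = 86·123 + 69, so x = 69.
Check: T(69) = 73·69 + 59 = 5096 = 41·123 + 53 ≡ 53 (mod 123).

69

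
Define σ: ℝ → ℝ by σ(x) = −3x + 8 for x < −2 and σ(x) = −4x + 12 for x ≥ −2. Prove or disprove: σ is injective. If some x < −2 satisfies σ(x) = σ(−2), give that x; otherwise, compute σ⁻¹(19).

Both pieces are strictly decreasing (slopes −3 and −4), so each is injective on its own interval.
The left piece maps (−∞, −2) onto (14, ∞); the right piece maps [−2, ∞) onto (−∞, 20].
These images overlap. In particular σ(−2) = 20 (right piece), and solving −3x + 8 = 20 on the left piece gives x = −4 < −2.
So σ(−4) = σ(−2) with −4 ≠ −2, and σ is not injective. This x = −4 is the requested value below −2.

-4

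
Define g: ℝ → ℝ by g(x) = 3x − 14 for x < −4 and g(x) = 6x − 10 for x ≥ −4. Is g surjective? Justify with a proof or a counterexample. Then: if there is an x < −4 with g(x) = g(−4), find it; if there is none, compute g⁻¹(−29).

-20/3

Both pieces are strictly increasing (slopes 3 and 6), so each is injective on its own interval.
The left piece maps (−∞, −4) onto (−∞, −26); the right piece maps [−4, ∞) onto [−34, ∞).
The union (−∞, −26) ∪ [−34, ∞) covers ℝ, so g is surjective.
For the follow-up: the images overlap, so an x < −4 with g(x) = g(−4) exists. g(−4) = −34; solving 3x − 14 = −34 for x < −4 gives x = (−34 + 14)/3 = −20/3.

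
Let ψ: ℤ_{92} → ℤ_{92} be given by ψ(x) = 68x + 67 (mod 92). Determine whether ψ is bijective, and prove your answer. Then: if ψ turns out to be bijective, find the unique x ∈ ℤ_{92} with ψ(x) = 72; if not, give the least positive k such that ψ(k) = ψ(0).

Recall that ψ is injective if ψ(s) = ψ(t) implies s = t.
We have gcd(68, 92) = 4 > 1. Taking s = 0 and t = 23: ψ(0) = 67 and ψ(23) = 68·23 + 67 = 1631 ≡ 67 (mod 92).
So ψ(0) = ψ(23) while 0 ≠ 23, therefore ψ is not injective, hence not bijective.
Since ψ is not bijective, we find the least positive k with ψ(k) = ψ(0): this means 68k ≡ 0 (mod 92), i.e. 92 ∣ 68k. Since gcd(68, 92) = 4, dividing through by 4 this holds exactly when 23 ∣ 17k, and as gcd(17, 23) = 1, exactly when 23 ∣ k.
The smallest positive such k is 23.

23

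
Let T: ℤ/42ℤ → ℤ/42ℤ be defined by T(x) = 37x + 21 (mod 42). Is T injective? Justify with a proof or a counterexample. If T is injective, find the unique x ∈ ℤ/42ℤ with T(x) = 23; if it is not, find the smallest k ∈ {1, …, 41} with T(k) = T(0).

Recall: injectivity means: for all u, v in the domain, T(u) = T(v) implies u = v.
Suppose T(u) = T(v) in ℤ/42ℤ. Then 37u + 21 ≡ 37v + 21 (mod 42), thus 37(u − v) ≡ 0 (mod 42).
Since gcd(37, 42) = 1, 37 is invertible modulo 42, thus u − v ≡ 0 (mod 42), i.e. u = v.
So T is injective.
We now compute 37⁻¹ mod 42 explicitly. Euclid's algorithm: 42 = 1·37 + 5, 37 = 7·5 + 2, 5 = 2·2 + 1; back-substituting gives 1 = 25·37 − 22·42, so 37⁻¹ ≡ 25 (mod 42).
Since T is injective, we find T⁻¹(23): we need 37x ≡ 23 − 21 ≡ 2 (mod 42). Using 37⁻¹ = 25: x ≡ 25·2 = 50 = 1·42 + 8, so x = 8.
Check: T(8) = 37·8 + 21 = 317 = 7·42 + 23 ≡ 23 (mod 42).

8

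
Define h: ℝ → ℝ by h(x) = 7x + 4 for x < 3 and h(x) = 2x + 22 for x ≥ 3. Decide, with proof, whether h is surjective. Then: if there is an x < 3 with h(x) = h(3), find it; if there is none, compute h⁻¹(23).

Both pieces are strictly increasing (slopes 7 and 2), so each is injective on its own interval.
The left piece maps (−∞, 3) onto (−∞, 25); the right piece maps [3, ∞) onto [28, ∞).
The union (−∞, 25) ∪ [28, ∞) omits the interval between 25 and 28; in particular 25 has no preimage. So h is not surjective.
Because the two images are disjoint, no x < 3 has h(x) = h(3), so we compute h⁻¹(23): 23 lies in (−∞, 25), so solve 7x + 4 = 23: x = (23 − 4)/7 = 19/7.

19/7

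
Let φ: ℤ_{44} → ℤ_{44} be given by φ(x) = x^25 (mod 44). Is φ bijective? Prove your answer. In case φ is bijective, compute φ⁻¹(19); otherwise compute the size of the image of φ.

9

φ(1) = 1^25 = 1.
φ(5): Repeated squaring mod 44: 5^1 ≡ 5, 5^2 ≡ 5² = 25, 5^4 ≡ 25² = 625 ≡ 9, 5^8 ≡ 9² = 81 ≡ 37, 5^16 ≡ 37² = 1369 ≡ 5. Since 25 = 16 + 8 + 1, 5^25 ≡ 5·37·5: 5·37 = 185 ≡ 9, then 9·5 = 45 ≡ 1. So 5^25 ≡ 1 (mod 44).
So φ(1) = φ(5) = 1 while 1 ≠ 5, hence φ is not injective, hence not bijective.
Since φ is not bijective, we determine |image(φ)|. Computing x^25 mod 44 for each x (by repeated squaring, reducing mod 44 at every step), the values φ(0), φ(1), …, φ(43) are: 0, 1, 32, 23, 12, 1, 32, 43, 32, 1, 32, 11, 12, 21, 12, 23, 12, 21, 32, 43, 12, 21, 0, 23, 32, 1, 12, 23, 32, 21, 32, 23, 32, 33, 12, 43, 12, 1, 12, 43, 32, 21, 12, 43.
The distinct values are {0, 1, 11, 12, 21, 23, 32, 33, 43}; there are 9 of them.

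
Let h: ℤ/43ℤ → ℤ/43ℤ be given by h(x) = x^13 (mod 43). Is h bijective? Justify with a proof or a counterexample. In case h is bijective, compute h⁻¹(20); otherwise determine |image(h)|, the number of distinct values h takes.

19

Since 43 is prime, the nonzero elements of ℤ/43ℤ form a cyclic group of order 42.
As gcd(13, 42) = 1, raising to the 13th power is a bijection on this group: if a^13 ≡ b^13 then (ab^{−1})^13 = 1, and the only element of order dividing gcd(13, 42) = 1 is 1, so a = b.
With h(0) = 0 this makes h injective on all of ℤ/43ℤ, hence bijective (finite equal-size domain and codomain). In particular h is bijective.
Since h is bijective, we find the preimage of 20. The inverse of x ↦ x^13 on (ℤ/43ℤ)^× is x ↦ x^13, because 13·13 = 169 = 4·42 + 1 ≡ 1 (mod 42) and x^{42} = 1 for x ≠ 0 (Fermat). So h⁻¹(20) = 20^13 mod 43.
Repeated squaring mod 43: 20^1 ≡ 20, 20^2 ≡ 20² = 400 ≡ 13, 20^4 ≡ 13² = 169 ≡ 40, 20^8 ≡ 40² = 1600 ≡ 9. Since 13 = 8 + 4 + 1, 20^13 ≡ 9·40·20: 9·40 = 360 ≡ 16, then 16·20 = 320 ≡ 19. So 20^13 ≡ 19 (mod 43).
Hence h⁻¹(20) = 19.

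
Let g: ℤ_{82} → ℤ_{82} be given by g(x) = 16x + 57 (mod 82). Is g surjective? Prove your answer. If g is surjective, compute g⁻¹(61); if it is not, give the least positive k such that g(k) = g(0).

41

Since gcd(16, 82) = 2, we have 16x ≡ 0 (mod 2) for all x, so g(x) ≡ 1 (mod 2).
But 0 ≢ 1 (mod 2), so 0 ∈ ℤ_{82} has no preimage. So g is not surjective.
Since g is not surjective, we find the least positive k with g(k) = g(0): this means 16k ≡ 0 (mod 82), i.e. 82 ∣ 16k. Since gcd(16, 82) = 2, dividing through by 2 this holds exactly when 41 ∣ 8k, and as gcd(8, 41) = 1, exactly when 41 ∣ k.
The smallest positive such k is 41.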